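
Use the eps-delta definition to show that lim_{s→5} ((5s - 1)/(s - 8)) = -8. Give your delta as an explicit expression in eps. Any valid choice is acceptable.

delta = min(3/2, (3/26)eps)

Fix eps > 0. We want delta > 0 with 0 < |s − 5| < delta ⇒ |(5s - 1)/(s - 8) + 8| < eps.
Combining over a common denominator, (5s - 1)/(s - 8) + 8 = [(5s - 1)·(-3) − 24·(s - 8)] / [(-3)·(s - 8)] = -39(s − 5) / ((-3)(s - 8)).
So |(5s - 1)/(s - 8) + 8| = 39|s − 5| / (3·|s − 8|).
Require delta ≤ 3/2, so |s − 8| ≥ |-3| − |s − 5| > 3 − 3/2 = 3/2.
Hence |(5s - 1)/(s - 8) + 8| < 39|s − 5|/(3·(3/2)) = (26/3)|s − 5|, which is < eps once |s − 5| < (3/26)eps.
Take delta = min(3/2, (3/26)eps). Then 0 < |s − 5| < delta forces both bounds, so |(5s - 1)/(s - 8) + 8| < eps.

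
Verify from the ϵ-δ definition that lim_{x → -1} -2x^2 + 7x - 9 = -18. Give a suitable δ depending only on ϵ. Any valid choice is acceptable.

δ = min(2, ϵ/15)

Suppose ϵ > 0. We want δ > 0 such that 0 < |x + 1| < δ implies |(-2x^2 + 7x - 9) + 18| < ϵ.
(-2x^2 + 7x - 9) + 18 = -2x^2 + 7x + 9 = (x + 1)(-2x + 9).
So |(-2x^2 + 7x - 9) + 18| = |x + 1|·|-2x + 9|.
Require δ ≤ 2. Then |x + 1| < 2 gives |x| < 3, and by the triangle inequality |-2x + 9| ≤ 2·3 + 9 = 15.
Hence |(-2x^2 + 7x - 9) + 18| ≤ 15|x + 1| < ϵ provided |x + 1| < ϵ/15.
Choosing δ = min(2, ϵ/15) ensures both conditions, hence |(-2x^2 + 7x - 9) + 18| < ϵ.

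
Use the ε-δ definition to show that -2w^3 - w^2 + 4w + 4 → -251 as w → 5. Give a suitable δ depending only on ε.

Suppose ε > 0. We want δ > 0 such that 0 < |w − 5| < δ implies |(-2w^3 - w^2 + 4w + 4) + 251| < ε.
(-2w^3 - w^2 + 4w + 4) + 251 = -2w^3 - w^2 + 4w + 255 = (w − 5)(-2w^2 - 11w - 51).
So |(-2w^3 - w^2 + 4w + 4) + 251| = |w − 5|·|-2w^2 - 11w - 51|.
Assume first that |w − 5| < 1, so |w| < 6. Then |-2w^2 - 11w - 51| ≤ 2·6^2 + 11·6 + 51 = 189.
Hence |(-2w^3 - w^2 + 4w + 4) + 251| ≤ 189|w − 5| < ε provided |w − 5| < ε/189.
Take δ = min(1, ε/189). Then 0 < |w − 5| < δ gives both |w − 5| < 1 and |w − 5| < ε/189, so |(-2w^3 - w^2 + 4w + 4) + 251| < ε.

δ = min(1, ε/189)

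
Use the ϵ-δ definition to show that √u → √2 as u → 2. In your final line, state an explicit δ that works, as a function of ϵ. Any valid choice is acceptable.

Fix ϵ > 0. We want δ > 0 such that 0 < |u − 2| < δ implies |√u − √2| < ϵ.
Multiplying by the conjugate, |√u − √2| = |u − 2|/(√u + √2).
Restrict δ ≤ 2 so that |u − 2| < 2 forces u > 0, and then √u + √2 > √2.
Hence |√u − √2| < |u − 2|/√2, which is < ϵ once |u − 2| < √2·ϵ.
Take δ = min(2, √2·ϵ). If 0 < |u − 2| < δ then u > 0 and |√u − √2| < |u − 2|/√2 < ϵ.

δ = min(2, √2·ϵ)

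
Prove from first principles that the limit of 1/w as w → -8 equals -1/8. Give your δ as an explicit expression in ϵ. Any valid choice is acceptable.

δ = min(4, 32ϵ)

Fix ϵ > 0. We seek δ > 0 such that 0 < |w + 8| < δ implies |1/w + 1/8| < ϵ.
|1/w + 1/8| = |-8 − w|/(8·|w|) = |w + 8|/(8|w|).
Require δ ≤ 4 so that |w| > 8 − 4 = 4, hence 8|w| > 32.
Then |1/w + 1/8| < |w + 8|/32, which is < ϵ when |w + 8| < 32ϵ.
Take δ = min(4, 32ϵ). Then 0 < |w + 8| < δ gives both |w + 8| < 4 and |w + 8| < 32ϵ, so |1/w + 1/8| < ϵ.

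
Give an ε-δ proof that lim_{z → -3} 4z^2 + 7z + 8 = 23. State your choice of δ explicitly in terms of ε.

Let ε > 0. We want δ > 0 such that 0 < |z + 3| < δ implies |(4z^2 + 7z + 8) − 23| < ε.
(4z^2 + 7z + 8) − 23 = 4z^2 + 7z - 15 = (z + 3)(4z - 5).
So |(4z^2 + 7z + 8) − 23| = |z + 3|·|4z - 5|.
Assume first that |z + 3| < 2, so |z| < 5. Then |4z - 5| ≤ 4·5 + 5 = 25.
Hence |(4z^2 + 7z + 8) − 23| ≤ 25|z + 3| < ε provided |z + 3| < ε/25.
Choosing δ = min(2, ε/25) ensures both conditions, hence |(4z^2 + 7z + 8) − 23| < ε.

δ = min(2, ε/25)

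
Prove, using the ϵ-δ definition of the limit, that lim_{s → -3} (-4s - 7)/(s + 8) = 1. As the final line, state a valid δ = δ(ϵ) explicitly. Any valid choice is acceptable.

δ = min(5/2, (1/2)ϵ)

Suppose ϵ > 0. We want δ > 0 with 0 < |s + 3| < δ ⇒ |(-4s - 7)/(s + 8) − 1| < ϵ.
Combining over a common denominator, (-4s - 7)/(s + 8) − 1 = [(-4s - 7)·5 − 5·(s + 8)] / [5·(s + 8)] = -25(s + 3) / (5(s + 8)).
So |(-4s - 7)/(s + 8) − 1| = 25|s + 3| / (5·|s + 8|).
Require δ ≤ 5/2, so |s + 8| ≥ |5| − |s + 3| > 5 − 5/2 = 5/2.
Hence |(-4s - 7)/(s + 8) − 1| < 25|s + 3|/(5·(5/2)) = 2|s + 3|, which is < ϵ once |s + 3| < (1/2)ϵ.
Take δ = min(5/2, (1/2)ϵ). Then 0 < |s + 3| < δ forces both bounds, so |(-4s - 7)/(s + 8) − 1| < ϵ.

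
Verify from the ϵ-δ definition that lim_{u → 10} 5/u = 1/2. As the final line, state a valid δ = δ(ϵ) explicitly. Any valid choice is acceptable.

Let ϵ > 0. We seek δ > 0 such that 0 < |u − 10| < δ implies |5/u − (1/2)| < ϵ.
|5/u − (1/2)| = 5·|10 − u|/(10·|u|) = 5|u − 10|/(10|u|).
Restrict δ ≤ 5. Then |u − 10| < 5 gives |u| > 5, so 10|u| > 50.
Then |5/u − (1/2)| < 5|u − 10|/50, which is < ϵ when |u − 10| < 10ϵ.
Take δ = min(5, 10ϵ). Then 0 < |u − 10| < δ gives both |u − 10| < 5 and |u − 10| < 10ϵ, so |5/u − (1/2)| < ϵ.

δ = min(5, 10ϵ)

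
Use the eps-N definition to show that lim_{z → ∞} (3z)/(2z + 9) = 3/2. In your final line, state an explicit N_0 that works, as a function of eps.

Fix eps > 0. We seek N_0 > 0 such that z > N_0 implies |(3z)/(2z + 9) − (3/2)| < eps.
(3z)/(2z + 9) − (3/2) = (2(3z) − 3(2z + 9)) / (2(2z + 9)) = -27/(2(2z + 9)).
For z > 0 we have 2z + 9 > 2z, so |(3z)/(2z + 9) − (3/2)| = 27/(2(2z + 9)) < 27/(2·2z) = (27/4)/z.
Thus |(3z)/(2z + 9) − (3/2)| < eps whenever z > (27/4)/eps.
Take N_0 = (27/4)/eps. If z > N_0 then |(3z)/(2z + 9) − (3/2)| < (27/4)/z < eps.

N_0 = (27/4)/eps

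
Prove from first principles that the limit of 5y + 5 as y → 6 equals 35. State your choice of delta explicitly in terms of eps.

delta = eps/5

Let eps > 0 be given. We need delta > 0 so that 0 < |y − 6| < delta implies |(5y + 5) − 35| < eps.
Since (5y + 5) − 35 = 5(y − 6), we have |(5y + 5) − 35| = 5|y − 6|.
So 5|y − 6| < eps exactly when |y − 6| < eps/5.
Choosing delta = eps/5 gives |(5y + 5) − 35| = 5|y − 6| < eps whenever |y − 6| < delta.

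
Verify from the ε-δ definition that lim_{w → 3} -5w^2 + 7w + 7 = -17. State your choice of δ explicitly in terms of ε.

δ = min(1, ε/28)

Let ε > 0. We want δ > 0 such that 0 < |w − 3| < δ implies |(-5w^2 + 7w + 7) + 17| < ε.
(-5w^2 + 7w + 7) + 17 = -5w^2 + 7w + 24 = (w − 3)(-5w - 8).
So |(-5w^2 + 7w + 7) + 17| = |w − 3|·|-5w - 8|.
Require δ ≤ 1. Then |w − 3| < 1 gives |w| < 4, and by the triangle inequality |-5w - 8| ≤ 5·4 + 8 = 28.
Hence |(-5w^2 + 7w + 7) + 17| ≤ 28|w − 3| < ε provided |w − 3| < ε/28.
Take δ = min(1, ε/28). Then 0 < |w − 3| < δ gives both |w − 3| < 1 and |w − 3| < ε/28, so |(-5w^2 + 7w + 7) + 17| < ε.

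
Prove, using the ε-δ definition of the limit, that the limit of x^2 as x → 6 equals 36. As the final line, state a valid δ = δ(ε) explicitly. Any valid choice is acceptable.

δ = min(2, ε/14)

Fix ε > 0. We seek δ > 0 with 0 < |x − 6| < δ ⇒ |x^2 − 36| < ε.
Factor: x^2 − 36 = (x − 6)(x + 6), so |x^2 − 36| = |x − 6|·|x + 6|.
Impose δ ≤ 2 so that |x| < 8; then |x + 6| ≤ 14.
Hence |x^2 − 36| ≤ 14|x − 6|, which is < ε once |x − 6| < ε/14.
Take δ = min(2, ε/14). If 0 < |x − 6| < δ then both bounds hold and |x^2 − 36| ≤ 14|x − 6| < 14·(ε/14) = ε.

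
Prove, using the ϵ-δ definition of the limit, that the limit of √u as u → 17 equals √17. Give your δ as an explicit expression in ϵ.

δ = min(17, √17·ϵ)

Fix ϵ > 0. We want δ > 0 such that 0 < |u − 17| < δ implies |√u − √17| < ϵ.
Multiplying by the conjugate, |√u − √17| = |u − 17|/(√u + √17).
Restrict δ ≤ 17 so that |u − 17| < 17 forces u > 0, and then √u + √17 > √17.
Hence |√u − √17| < |u − 17|/√17, which is < ϵ once |u − 17| < √17·ϵ.
Take δ = min(17, √17·ϵ). If 0 < |u − 17| < δ then u > 0 and |√u − √17| < |u − 17|/√17 < ϵ.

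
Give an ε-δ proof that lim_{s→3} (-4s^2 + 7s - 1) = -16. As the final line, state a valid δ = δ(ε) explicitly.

δ = min(2, ε/25)

Let ε > 0. We want δ > 0 such that 0 < |s − 3| < δ implies |(-4s^2 + 7s - 1) + 16| < ε.
(-4s^2 + 7s - 1) + 16 = -4s^2 + 7s + 15 = (s − 3)(-4s - 5).
So |(-4s^2 + 7s - 1) + 16| = |s − 3|·|-4s - 5|.
Require δ ≤ 2. Then |s − 3| < 2 gives |s| < 5, and by the triangle inequality |-4s - 5| ≤ 4·5 + 5 = 25.
Hence |(-4s^2 + 7s - 1) + 16| ≤ 25|s − 3| < ε provided |s − 3| < ε/25.
Take δ = min(2, ε/25). Then 0 < |s − 3| < δ gives both |s − 3| < 2 and |s − 3| < ε/25, so |(-4s^2 + 7s - 1) + 16| < ε.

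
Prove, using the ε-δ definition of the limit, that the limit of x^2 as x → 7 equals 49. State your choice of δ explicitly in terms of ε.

δ = min(2, ε/16)

Let ε > 0 be given. We seek δ > 0 with 0 < |x − 7| < δ ⇒ |x^2 − 49| < ε.
Factor: x^2 − 49 = (x − 7)(x + 7), so |x^2 − 49| = |x − 7|·|x + 7|.
Restrict δ ≤ 2. Then |x − 7| < 2 gives |x| < 9, so by the triangle inequality |x + 7| ≤ 9 + 7 = 16.
Hence |x^2 − 49| ≤ 16|x − 7|, which is < ε once |x − 7| < ε/16.
Take δ = min(2, ε/16). If 0 < |x − 7| < δ then both bounds hold and |x^2 − 49| ≤ 16|x − 7| < 16·(ε/16) = ε.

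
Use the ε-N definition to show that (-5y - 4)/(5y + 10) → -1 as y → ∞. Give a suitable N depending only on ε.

N = (6/5)/ε

Let ε > 0. We seek N > 0 such that y > N implies |(-5y - 4)/(5y + 10) + 1| < ε.
(-5y - 4)/(5y + 10) + 1 = (5(-5y - 4) − (-5)(5y + 10)) / (5(5y + 10)) = 30/(5(5y + 10)).
For y > 0 we have 5y + 10 > 5y, so |(-5y - 4)/(5y + 10) + 1| = 30/(5(5y + 10)) < 30/(5·5y) = (6/5)/y.
Thus |(-5y - 4)/(5y + 10) + 1| < ε whenever y > (6/5)/ε.
Take N = (6/5)/ε. If y > N then |(-5y - 4)/(5y + 10) + 1| < (6/5)/y < ε.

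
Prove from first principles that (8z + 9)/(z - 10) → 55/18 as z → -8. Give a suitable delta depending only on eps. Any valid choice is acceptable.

delta = min(9, (162/89)eps)

Suppose eps > 0. We want delta > 0 with 0 < |z + 8| < delta ⇒ |(8z + 9)/(z - 10) − (55/18)| < eps.
Combining over a common denominator, (8z + 9)/(z - 10) − (55/18) = [(8z + 9)·(-18) − (-55)·(z - 10)] / [(-18)·(z - 10)] = -89(z + 8) / ((-18)(z - 10)).
So |(8z + 9)/(z - 10) − (55/18)| = 89|z + 8| / (18·|z − 10|).
Require delta ≤ 9, so |z − 10| ≥ |-18| − |z + 8| > 18 − 9 = 9.
Hence |(8z + 9)/(z - 10) − (55/18)| < 89|z + 8|/(18·9) = (89/162)|z + 8|, which is < eps once |z + 8| < (162/89)eps.
Take delta = min(9, (162/89)eps). Then 0 < |z + 8| < delta forces both bounds, so |(8z + 9)/(z - 10) − (55/18)| < eps.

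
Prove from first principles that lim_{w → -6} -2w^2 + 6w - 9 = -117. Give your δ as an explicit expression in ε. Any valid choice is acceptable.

δ = min(1, ε/32)

Fix ε > 0. We want δ > 0 such that 0 < |w + 6| < δ implies |(-2w^2 + 6w - 9) + 117| < ε.
(-2w^2 + 6w - 9) + 117 = -2w^2 + 6w + 108 = (w + 6)(-2w + 18).
So |(-2w^2 + 6w - 9) + 117| = |w + 6|·|-2w + 18|.
Require δ ≤ 1. Then |w + 6| < 1 gives |w| < 7, and by the triangle inequality |-2w + 18| ≤ 2·7 + 18 = 32.
Hence |(-2w^2 + 6w - 9) + 117| ≤ 32|w + 6| < ε provided |w + 6| < ε/32.
Choosing δ = min(1, ε/32) ensures both conditions, hence |(-2w^2 + 6w - 9) + 117| < ε.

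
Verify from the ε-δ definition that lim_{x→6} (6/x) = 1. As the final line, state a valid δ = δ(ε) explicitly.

Let ε > 0 be given. We seek δ > 0 such that 0 < |x − 6| < δ implies |6/x − 1| < ε.
|6/x − 1| = 6·|6 − x|/(6·|x|) = 6|x − 6|/(6|x|).
Require δ ≤ 3 so that |x| > 6 − 3 = 3, hence 6|x| > 18.
Then |6/x − 1| < 6|x − 6|/18, which is < ε when |x − 6| < 3ε.
Take δ = min(3, 3ε). Then 0 < |x − 6| < δ gives both |x − 6| < 3 and |x − 6| < 3ε, so |6/x − 1| < ε.

δ = min(3, 3ε)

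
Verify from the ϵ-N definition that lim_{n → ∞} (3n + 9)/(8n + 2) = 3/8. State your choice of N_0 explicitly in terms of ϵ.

N_0 = (33/32)/ϵ

Fix ϵ > 0. For n ≥ 1, |(3n + 9)/(8n + 2) − (3/8)| = |66|/(8(8n + 2)) = 66/(8(8n + 2)).
Since 8n + 2 ≥ 8n for n ≥ 1, this is ≤ 66/(8·8n) = (33/32)/n.
So |(3n + 9)/(8n + 2) − (3/8)| < ϵ whenever n > (33/32)/ϵ.
Take N_0 = (33/32)/ϵ. If n > N_0 then |(3n + 9)/(8n + 2) − (3/8)| ≤ (33/32)/n < ϵ.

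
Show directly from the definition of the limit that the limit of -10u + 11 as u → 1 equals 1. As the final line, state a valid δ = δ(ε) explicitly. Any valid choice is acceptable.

δ = ε/10

Suppose ε > 0. We need δ > 0 so that 0 < |u − 1| < δ implies |(-10u + 11) − 1| < ε.
|(-10u + 11) − 1| = |-10u + 10| = 10|u − 1|.
So 10|u − 1| < ε exactly when |u − 1| < ε/10.
Choosing δ = ε/10 gives |(-10u + 11) − 1| = 10|u − 1| < ε whenever |u − 1| < δ.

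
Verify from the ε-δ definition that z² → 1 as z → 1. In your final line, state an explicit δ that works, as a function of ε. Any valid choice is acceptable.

Let ε > 0. We seek δ > 0 with 0 < |z − 1| < δ ⇒ |z² − 1| < ε.
Factor: z² − 1 = (z − 1)(z + 1), so |z² − 1| = |z − 1|·|z + 1|.
Restrict δ ≤ 1. Then |z − 1| < 1 gives |z| < 2, so by the triangle inequality |z + 1| ≤ 2 + 1 = 3.
Hence |z² − 1| ≤ 3|z − 1|, which is < ε once |z − 1| < ε/3.
Take δ = min(1, ε/3). If 0 < |z − 1| < δ then both bounds hold and |z² − 1| ≤ 3|z − 1| < 3·(ε/3) = ε.

δ = min(1, ε/3)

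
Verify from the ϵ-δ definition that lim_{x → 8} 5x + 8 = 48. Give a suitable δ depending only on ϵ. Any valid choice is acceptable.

Suppose ϵ > 0. We need δ > 0 so that 0 < |x − 8| < δ implies |(5x + 8) − 48| < ϵ.
Since (5x + 8) − 48 = 5(x − 8), we have |(5x + 8) − 48| = 5|x − 8|.
Thus it suffices that |x − 8| < ϵ/5.
Choosing δ = ϵ/5 gives |(5x + 8) − 48| = 5|x − 8| < ϵ whenever |x − 8| < δ.

δ = ϵ/5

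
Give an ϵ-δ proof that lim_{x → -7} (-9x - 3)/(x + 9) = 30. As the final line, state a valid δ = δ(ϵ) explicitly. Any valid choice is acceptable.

Let ϵ > 0 be given. We want δ > 0 with 0 < |x + 7| < δ ⇒ |(-9x - 3)/(x + 9) − 30| < ϵ.
Combining over a common denominator, (-9x - 3)/(x + 9) − 30 = [(-9x - 3)·2 − 60·(x + 9)] / [2·(x + 9)] = -78(x + 7) / (2(x + 9)).
So |(-9x - 3)/(x + 9) − 30| = 78|x + 7| / (2·|x + 9|).
Require δ ≤ 1, so |x + 9| ≥ |2| − |x + 7| > 2 − 1 = 1.
Hence |(-9x - 3)/(x + 9) − 30| < 78|x + 7|/(2·1) = 39|x + 7|, which is < ϵ once |x + 7| < (1/39)ϵ.
Take δ = min(1, (1/39)ϵ). Then 0 < |x + 7| < δ forces both bounds, so |(-9x - 3)/(x + 9) − 30| < ϵ.

δ = min(1, (1/39)ϵ)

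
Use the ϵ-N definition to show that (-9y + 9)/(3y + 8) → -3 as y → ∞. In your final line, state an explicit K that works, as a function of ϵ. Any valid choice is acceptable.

K = 11/ϵ

Let ϵ > 0. We seek K > 0 such that y > K implies |(-9y + 9)/(3y + 8) + 3| < ϵ.
(-9y + 9)/(3y + 8) + 3 = (3(-9y + 9) − (-9)(3y + 8)) / (3(3y + 8)) = 99/(3(3y + 8)).
For y > 0 we have 3y + 8 > 3y, so |(-9y + 9)/(3y + 8) + 3| = 99/(3(3y + 8)) < 99/(3·3y) = 11/y.
Thus |(-9y + 9)/(3y + 8) + 3| < ϵ whenever y > 11/ϵ.
Take K = 11/ϵ. If y > K then |(-9y + 9)/(3y + 8) + 3| < 11/y < ϵ.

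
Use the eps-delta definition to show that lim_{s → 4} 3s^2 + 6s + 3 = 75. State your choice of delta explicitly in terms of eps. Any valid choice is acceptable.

delta = min(1, eps/33)

Let eps > 0 be given. We want delta > 0 such that 0 < |s − 4| < delta implies |(3s^2 + 6s + 3) − 75| < eps.
(3s^2 + 6s + 3) − 75 = 3s^2 + 6s - 72 = (s − 4)(3s + 18).
So |(3s^2 + 6s + 3) − 75| = |s − 4|·|3s + 18|.
Require delta ≤ 1. Then |s − 4| < 1 gives |s| < 5, and by the triangle inequality |3s + 18| ≤ 3·5 + 18 = 33.
Hence |(3s^2 + 6s + 3) − 75| ≤ 33|s − 4| < eps provided |s − 4| < eps/33.
Take delta = min(1, eps/33). Then 0 < |s − 4| < delta gives both |s − 4| < 1 and |s − 4| < eps/33, so |(3s^2 + 6s + 3) − 75| < eps.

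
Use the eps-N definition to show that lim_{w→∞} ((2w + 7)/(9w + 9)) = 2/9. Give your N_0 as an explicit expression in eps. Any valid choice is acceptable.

Suppose eps > 0. We seek N_0 > 0 such that w > N_0 implies |(2w + 7)/(9w + 9) − (2/9)| < eps.
(2w + 7)/(9w + 9) − (2/9) = (9(2w + 7) − 2(9w + 9)) / (9(9w + 9)) = 45/(9(9w + 9)).
For w > 0 we have 9w + 9 > 9w, so |(2w + 7)/(9w + 9) − (2/9)| = 45/(9(9w + 9)) < 45/(9·9w) = (5/9)/w.
Thus |(2w + 7)/(9w + 9) − (2/9)| < eps whenever w > (5/9)/eps.
Take N_0 = (5/9)/eps. If w > N_0 then |(2w + 7)/(9w + 9) − (2/9)| < (5/9)/w < eps.

N_0 = (5/9)/eps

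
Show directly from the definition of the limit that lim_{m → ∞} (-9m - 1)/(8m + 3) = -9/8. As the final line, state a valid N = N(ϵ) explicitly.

Fix ϵ > 0. For m ≥ 1, |(-9m - 1)/(8m + 3) + 9/8| = |19|/(8(8m + 3)) = 19/(8(8m + 3)).
Since 8m + 3 ≥ 8m for m ≥ 1, this is ≤ 19/(8·8m) = (19/64)/m.
So |(-9m - 1)/(8m + 3) + 9/8| < ϵ whenever m > (19/64)/ϵ.
Take N = (19/64)/ϵ. If m > N then |(-9m - 1)/(8m + 3) + 9/8| ≤ (19/64)/m < ϵ.

N = (19/64)/ϵ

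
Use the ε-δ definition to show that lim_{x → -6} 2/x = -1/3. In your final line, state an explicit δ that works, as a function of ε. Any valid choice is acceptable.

δ = min(3, 9ε)

Let ε > 0. We seek δ > 0 such that 0 < |x + 6| < δ implies |2/x + 1/3| < ε.
|2/x + 1/3| = 2·|-6 − x|/(6·|x|) = 2|x + 6|/(6|x|).
Restrict δ ≤ 3. Then |x + 6| < 3 gives |x| > 3, so 6|x| > 18.
Then |2/x + 1/3| < 2|x + 6|/18, which is < ε when |x + 6| < 9ε.
Take δ = min(3, 9ε). Then 0 < |x + 6| < δ gives both |x + 6| < 3 and |x + 6| < 9ε, so |2/x + 1/3| < ε.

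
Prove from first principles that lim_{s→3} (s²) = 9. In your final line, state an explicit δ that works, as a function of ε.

δ = min(2, ε/8)

Suppose ε > 0. We seek δ > 0 with 0 < |s − 3| < δ ⇒ |s² − 9| < ε.
Factor: s² − 9 = (s − 3)(s + 3), so |s² − 9| = |s − 3|·|s + 3|.
Impose δ ≤ 2 so that |s| < 5; then |s + 3| ≤ 8.
Hence |s² − 9| ≤ 8|s − 3|, which is < ε once |s − 3| < ε/8.
Take δ = min(2, ε/8). If 0 < |s − 3| < δ then both bounds hold and |s² − 9| ≤ 8|s − 3| < 8·(ε/8) = ε.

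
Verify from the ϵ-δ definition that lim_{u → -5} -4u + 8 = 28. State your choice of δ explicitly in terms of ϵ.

Let ϵ > 0. We need δ > 0 so that 0 < |u + 5| < δ implies |(-4u + 8) − 28| < ϵ.
Since (-4u + 8) − 28 = -4(u + 5), we have |(-4u + 8) − 28| = 4|u + 5|.
Thus it suffices that |u + 5| < ϵ/4.
Choosing δ = ϵ/4 gives |(-4u + 8) − 28| = 4|u + 5| < ϵ whenever |u + 5| < δ.

δ = ϵ/4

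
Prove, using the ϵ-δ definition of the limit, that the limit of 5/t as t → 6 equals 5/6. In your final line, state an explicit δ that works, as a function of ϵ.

Let ϵ > 0 be given. We seek δ > 0 such that 0 < |t − 6| < δ implies |5/t − (5/6)| < ϵ.
|5/t − (5/6)| = 5·|6 − t|/(6·|t|) = 5|t − 6|/(6|t|).
Restrict δ ≤ 3. Then |t − 6| < 3 gives |t| > 3, so 6|t| > 18.
Then |5/t − (5/6)| < 5|t − 6|/18, which is < ϵ when |t − 6| < (18/5)ϵ.
Take δ = min(3, (18/5)ϵ). Then 0 < |t − 6| < δ gives both |t − 6| < 3 and |t − 6| < (18/5)ϵ, so |5/t − (5/6)| < ϵ.

δ = min(3, (18/5)ϵ)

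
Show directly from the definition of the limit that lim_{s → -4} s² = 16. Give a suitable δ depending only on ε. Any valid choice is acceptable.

δ = min(1, ε/9)

Fix ε > 0. We seek δ > 0 with 0 < |s + 4| < δ ⇒ |s² − 16| < ε.
Factor: s² − 16 = (s + 4)(s - 4), so |s² − 16| = |s + 4|·|s - 4|.
Restrict δ ≤ 1. Then |s + 4| < 1 gives |s| < 5, so by the triangle inequality |s - 4| ≤ 5 + 4 = 9.
Hence |s² − 16| ≤ 9|s + 4|, which is < ε once |s + 4| < ε/9.
Take δ = min(1, ε/9). If 0 < |s + 4| < δ then both bounds hold and |s² − 16| ≤ 9|s + 4| < 9·(ε/9) = ε.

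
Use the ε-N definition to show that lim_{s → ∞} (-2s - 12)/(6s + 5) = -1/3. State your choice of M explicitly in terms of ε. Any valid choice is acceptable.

M = (31/18)/ε

Let ε > 0 be given. We seek M > 0 such that s > M implies |(-2s - 12)/(6s + 5) + 1/3| < ε.
(-2s - 12)/(6s + 5) + 1/3 = (6(-2s - 12) − (-2)(6s + 5)) / (6(6s + 5)) = -62/(6(6s + 5)).
For s > 0 we have 6s + 5 > 6s, so |(-2s - 12)/(6s + 5) + 1/3| = 62/(6(6s + 5)) < 62/(6·6s) = (31/18)/s.
Thus |(-2s - 12)/(6s + 5) + 1/3| < ε whenever s > (31/18)/ε.
Take M = (31/18)/ε. If s > M then |(-2s - 12)/(6s + 5) + 1/3| < (31/18)/s < ε.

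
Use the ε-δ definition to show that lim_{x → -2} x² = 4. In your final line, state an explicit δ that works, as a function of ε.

δ = min(1, ε/5)

Fix ε > 0. We seek δ > 0 with 0 < |x + 2| < δ ⇒ |x² − 4| < ε.
Factor: x² − 4 = (x + 2)(x - 2), so |x² − 4| = |x + 2|·|x - 2|.
Restrict δ ≤ 1. Then |x + 2| < 1 gives |x| < 3, so by the triangle inequality |x - 2| ≤ 3 + 2 = 5.
Hence |x² − 4| ≤ 5|x + 2|, which is < ε once |x + 2| < ε/5.
Take δ = min(1, ε/5). If 0 < |x + 2| < δ then both bounds hold and |x² − 4| ≤ 5|x + 2| < 5·(ε/5) = ε.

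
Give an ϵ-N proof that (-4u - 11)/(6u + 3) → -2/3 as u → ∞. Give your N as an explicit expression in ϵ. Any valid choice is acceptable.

Fix ϵ > 0. We seek N > 0 such that u > N implies |(-4u - 11)/(6u + 3) + 2/3| < ϵ.
(-4u - 11)/(6u + 3) + 2/3 = (6(-4u - 11) − (-4)(6u + 3)) / (6(6u + 3)) = -54/(6(6u + 3)).
For u > 0 we have 6u + 3 > 6u, so |(-4u - 11)/(6u + 3) + 2/3| = 54/(6(6u + 3)) < 54/(6·6u) = (3/2)/u.
Thus |(-4u - 11)/(6u + 3) + 2/3| < ϵ whenever u > (3/2)/ϵ.
Take N = (3/2)/ϵ. If u > N then |(-4u - 11)/(6u + 3) + 2/3| < (3/2)/u < ϵ.

N = (3/2)/ϵ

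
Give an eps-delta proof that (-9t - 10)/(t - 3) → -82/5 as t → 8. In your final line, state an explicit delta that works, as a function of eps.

Fix eps > 0. We want delta > 0 with 0 < |t − 8| < delta ⇒ |(-9t - 10)/(t - 3) + 82/5| < eps.
Combining over a common denominator, (-9t - 10)/(t - 3) + 82/5 = [(-9t - 10)·5 − (-82)·(t - 3)] / [5·(t - 3)] = 37(t − 8) / (5(t - 3)).
So |(-9t - 10)/(t - 3) + 82/5| = 37|t − 8| / (5·|t − 3|).
Restrict delta ≤ 5/2. Then |t − 8| < 5/2 gives |t − 3| = |(t − 8) + 5| ≥ 5 − 5/2 = 5/2.
Hence |(-9t - 10)/(t - 3) + 82/5| < 37|t − 8|/(5·(5/2)) = (74/25)|t − 8|, which is < eps once |t − 8| < (25/74)eps.
Take delta = min(5/2, (25/74)eps). Then 0 < |t − 8| < delta forces both bounds, so |(-9t - 10)/(t - 3) + 82/5| < eps.

delta = min(5/2, (25/74)eps)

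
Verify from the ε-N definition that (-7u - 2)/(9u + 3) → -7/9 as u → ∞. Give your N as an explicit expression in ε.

Let ε > 0. We seek N > 0 such that u > N implies |(-7u - 2)/(9u + 3) + 7/9| < ε.
(-7u - 2)/(9u + 3) + 7/9 = (9(-7u - 2) − (-7)(9u + 3)) / (9(9u + 3)) = 3/(9(9u + 3)).
For u > 0 we have 9u + 3 > 9u, so |(-7u - 2)/(9u + 3) + 7/9| = 3/(9(9u + 3)) < 3/(9·9u) = (1/27)/u.
Thus |(-7u - 2)/(9u + 3) + 7/9| < ε whenever u > (1/27)/ε.
Take N = (1/27)/ε. If u > N then |(-7u - 2)/(9u + 3) + 7/9| < (1/27)/u < ε.

N = (1/27)/ε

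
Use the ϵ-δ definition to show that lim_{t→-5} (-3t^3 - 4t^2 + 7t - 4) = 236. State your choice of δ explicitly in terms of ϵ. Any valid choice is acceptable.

δ = min(1, ϵ/222)

Let ϵ > 0 be given. We want δ > 0 such that 0 < |t + 5| < δ implies |(-3t^3 - 4t^2 + 7t - 4) − 236| < ϵ.
(-3t^3 - 4t^2 + 7t - 4) − 236 = -3t^3 - 4t^2 + 7t - 240 = (t + 5)(-3t^2 + 11t - 48).
So |(-3t^3 - 4t^2 + 7t - 4) − 236| = |t + 5|·|-3t^2 + 11t - 48|.
Assume first that |t + 5| < 1, so |t| < 6. Then |-3t^2 + 11t - 48| ≤ 3·6^2 + 11·6 + 48 = 222.
Hence |(-3t^3 - 4t^2 + 7t - 4) − 236| ≤ 222|t + 5| < ϵ provided |t + 5| < ϵ/222.
Choosing δ = min(1, ϵ/222) ensures both conditions, hence |(-3t^3 - 4t^2 + 7t - 4) − 236| < ϵ.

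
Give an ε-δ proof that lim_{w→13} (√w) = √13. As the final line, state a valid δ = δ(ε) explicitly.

Let ε > 0. We want δ > 0 such that 0 < |w − 13| < δ implies |√w − √13| < ε.
Multiplying by the conjugate, |√w − √13| = |w − 13|/(√w + √13).
Restrict δ ≤ 13 so that |w − 13| < 13 forces w > 0, and then √w + √13 > √13.
Hence |√w − √13| < |w − 13|/√13, which is < ε once |w − 13| < √13·ε.
Take δ = min(13, √13·ε). If 0 < |w − 13| < δ then w > 0 and |√w − √13| < |w − 13|/√13 < ε.

δ = min(13, √13·ε)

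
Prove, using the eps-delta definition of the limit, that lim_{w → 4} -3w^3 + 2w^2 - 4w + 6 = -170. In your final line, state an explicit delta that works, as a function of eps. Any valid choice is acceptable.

delta = min(1, eps/169)

Fix eps > 0. We want delta > 0 such that 0 < |w − 4| < delta implies |(-3w^3 + 2w^2 - 4w + 6) + 170| < eps.
(-3w^3 + 2w^2 - 4w + 6) + 170 = -3w^3 + 2w^2 - 4w + 176 = (w − 4)(-3w^2 - 10w - 44).
So |(-3w^3 + 2w^2 - 4w + 6) + 170| = |w − 4|·|-3w^2 - 10w - 44|.
Assume first that |w − 4| < 1, so |w| < 5. Then |-3w^2 - 10w - 44| ≤ 3·5^2 + 10·5 + 44 = 169.
Hence |(-3w^3 + 2w^2 - 4w + 6) + 170| ≤ 169|w − 4| < eps provided |w − 4| < eps/169.
Take delta = min(1, eps/169). Then 0 < |w − 4| < delta gives both |w − 4| < 1 and |w − 4| < eps/169, so |(-3w^3 + 2w^2 - 4w + 6) + 170| < eps.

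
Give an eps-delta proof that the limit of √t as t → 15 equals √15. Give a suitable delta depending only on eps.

delta = min(15, √15·eps)

Suppose eps > 0. We want delta > 0 such that 0 < |t − 15| < delta implies |√t − √15| < eps.
Multiplying by the conjugate, |√t − √15| = |t − 15|/(√t + √15).
Restrict delta ≤ 15 so that |t − 15| < 15 forces t > 0, and then √t + √15 > √15.
Hence |√t − √15| < |t − 15|/√15, which is < eps once |t − 15| < √15·eps.
Take delta = min(15, √15·eps). If 0 < |t − 15| < delta then t > 0 and |√t − √15| < |t − 15|/√15 < eps.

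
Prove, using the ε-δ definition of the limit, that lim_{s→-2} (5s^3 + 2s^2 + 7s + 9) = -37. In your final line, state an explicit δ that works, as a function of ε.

Let ε > 0 be given. We want δ > 0 such that 0 < |s + 2| < δ implies |(5s^3 + 2s^2 + 7s + 9) + 37| < ε.
(5s^3 + 2s^2 + 7s + 9) + 37 = 5s^3 + 2s^2 + 7s + 46 = (s + 2)(5s^2 - 8s + 23).
So |(5s^3 + 2s^2 + 7s + 9) + 37| = |s + 2|·|5s^2 - 8s + 23|.
Assume first that |s + 2| < 1, so |s| < 3. Then |5s^2 - 8s + 23| ≤ 5·3^2 + 8·3 + 23 = 92.
Hence |(5s^3 + 2s^2 + 7s + 9) + 37| ≤ 92|s + 2| < ε provided |s + 2| < ε/92.
Choosing δ = min(1, ε/92) ensures both conditions, hence |(5s^3 + 2s^2 + 7s + 9) + 37| < ε.

δ = min(1, ε/92)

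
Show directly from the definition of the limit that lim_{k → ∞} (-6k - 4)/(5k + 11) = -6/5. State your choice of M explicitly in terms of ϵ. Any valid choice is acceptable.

Fix ϵ > 0. For k ≥ 1, |(-6k - 4)/(5k + 11) + 6/5| = |46|/(5(5k + 11)) = 46/(5(5k + 11)).
Since 5k + 11 ≥ 5k for k ≥ 1, this is ≤ 46/(5·5k) = (46/25)/k.
So |(-6k - 4)/(5k + 11) + 6/5| < ϵ whenever k > (46/25)/ϵ.
Take M = (46/25)/ϵ. If k > M then |(-6k - 4)/(5k + 11) + 6/5| ≤ (46/25)/k < ϵ.

M = (46/25)/ϵ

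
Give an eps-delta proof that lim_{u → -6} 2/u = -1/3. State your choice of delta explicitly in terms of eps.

Let eps > 0. We seek delta > 0 such that 0 < |u + 6| < delta implies |2/u + 1/3| < eps.
|2/u + 1/3| = 2·|-6 − u|/(6·|u|) = 2|u + 6|/(6|u|).
Restrict delta ≤ 3. Then |u + 6| < 3 gives |u| > 3, so 6|u| > 18.
Then |2/u + 1/3| < 2|u + 6|/18, which is < eps when |u + 6| < 9eps.
Take delta = min(3, 9eps). Then 0 < |u + 6| < delta gives both |u + 6| < 3 and |u + 6| < 9eps, so |2/u + 1/3| < eps.

delta = min(3, 9eps)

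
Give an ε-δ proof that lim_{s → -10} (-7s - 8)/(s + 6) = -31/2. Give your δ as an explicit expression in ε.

Suppose ε > 0. We want δ > 0 with 0 < |s + 10| < δ ⇒ |(-7s - 8)/(s + 6) + 31/2| < ε.
Combining over a common denominator, (-7s - 8)/(s + 6) + 31/2 = [(-7s - 8)·(-4) − 62·(s + 6)] / [(-4)·(s + 6)] = -34(s + 10) / ((-4)(s + 6)).
So |(-7s - 8)/(s + 6) + 31/2| = 34|s + 10| / (4·|s + 6|).
Require δ ≤ 2, so |s + 6| ≥ |-4| − |s + 10| > 4 − 2 = 2.
Hence |(-7s - 8)/(s + 6) + 31/2| < 34|s + 10|/(4·2) = (17/4)|s + 10|, which is < ε once |s + 10| < (4/17)ε.
Take δ = min(2, (4/17)ε). Then 0 < |s + 10| < δ forces both bounds, so |(-7s - 8)/(s + 6) + 31/2| < ε.

δ = min(2, (4/17)ε)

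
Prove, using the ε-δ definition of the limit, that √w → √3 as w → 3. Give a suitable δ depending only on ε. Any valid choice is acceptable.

δ = min(3, √3·ε)

Fix ε > 0. We want δ > 0 such that 0 < |w − 3| < δ implies |√w − √3| < ε.
Rationalise: √w − √3 = (w − 3)/(√w + √3), so |√w − √3| = |w − 3|/(√w + √3).
Restrict δ ≤ 3 so that |w − 3| < 3 forces w > 0, and then √w + √3 > √3.
Hence |√w − √3| < |w − 3|/√3, which is < ε once |w − 3| < √3·ε.
Take δ = min(3, √3·ε). If 0 < |w − 3| < δ then w > 0 and |√w − √3| < |w − 3|/√3 < ε.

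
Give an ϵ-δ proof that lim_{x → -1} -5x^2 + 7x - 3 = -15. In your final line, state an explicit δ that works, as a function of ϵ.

Suppose ϵ > 0. We want δ > 0 such that 0 < |x + 1| < δ implies |(-5x^2 + 7x - 3) + 15| < ϵ.
(-5x^2 + 7x - 3) + 15 = -5x^2 + 7x + 12 = (x + 1)(-5x + 12).
So |(-5x^2 + 7x - 3) + 15| = |x + 1|·|-5x + 12|.
Require δ ≤ 1. Then |x + 1| < 1 gives |x| < 2, and by the triangle inequality |-5x + 12| ≤ 5·2 + 12 = 22.
Hence |(-5x^2 + 7x - 3) + 15| ≤ 22|x + 1| < ϵ provided |x + 1| < ϵ/22.
Take δ = min(1, ϵ/22). Then 0 < |x + 1| < δ gives both |x + 1| < 1 and |x + 1| < ϵ/22, so |(-5x^2 + 7x - 3) + 15| < ϵ.

δ = min(1, ϵ/22)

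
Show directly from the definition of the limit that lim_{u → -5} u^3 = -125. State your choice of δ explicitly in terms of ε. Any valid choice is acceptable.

δ = min(1, ε/91)

Fix ε > 0. We seek δ > 0 with 0 < |u + 5| < δ ⇒ |u^3 + 125| < ε.
Factor: u^3 + 125 = (u + 5)(u^2 - 5u + 25), so |u^3 + 125| = |u + 5|·|u^2 - 5u + 25|.
Impose δ ≤ 1 so that |u| < 6; then |u^2 - 5u + 25| ≤ 91.
Hence |u^3 + 125| ≤ 91|u + 5|, which is < ε once |u + 5| < ε/91.
Take δ = min(1, ε/91). If 0 < |u + 5| < δ then both bounds hold and |u^3 + 125| ≤ 91|u + 5| < 91·(ε/91) = ε.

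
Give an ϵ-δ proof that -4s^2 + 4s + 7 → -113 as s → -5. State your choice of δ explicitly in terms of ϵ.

Fix ϵ > 0. We want δ > 0 such that 0 < |s + 5| < δ implies |(-4s^2 + 4s + 7) + 113| < ϵ.
(-4s^2 + 4s + 7) + 113 = -4s^2 + 4s + 120 = (s + 5)(-4s + 24).
So |(-4s^2 + 4s + 7) + 113| = |s + 5|·|-4s + 24|.
Require δ ≤ 1. Then |s + 5| < 1 gives |s| < 6, and by the triangle inequality |-4s + 24| ≤ 4·6 + 24 = 48.
Hence |(-4s^2 + 4s + 7) + 113| ≤ 48|s + 5| < ϵ provided |s + 5| < ϵ/48.
Choosing δ = min(1, ϵ/48) ensures both conditions, hence |(-4s^2 + 4s + 7) + 113| < ϵ.

δ = min(1, ϵ/48)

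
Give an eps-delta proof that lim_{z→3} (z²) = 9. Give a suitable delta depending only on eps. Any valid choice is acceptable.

Let eps > 0 be given. We seek delta > 0 with 0 < |z − 3| < delta ⇒ |z² − 9| < eps.
Factor: z² − 9 = (z − 3)(z + 3), so |z² − 9| = |z − 3|·|z + 3|.
Restrict delta ≤ 1. Then |z − 3| < 1 gives |z| < 4, so by the triangle inequality |z + 3| ≤ 4 + 3 = 7.
Hence |z² − 9| ≤ 7|z − 3|, which is < eps once |z − 3| < eps/7.
Take delta = min(1, eps/7). If 0 < |z − 3| < delta then both bounds hold and |z² − 9| ≤ 7|z − 3| < 7·(eps/7) = eps.

delta = min(1, eps/7)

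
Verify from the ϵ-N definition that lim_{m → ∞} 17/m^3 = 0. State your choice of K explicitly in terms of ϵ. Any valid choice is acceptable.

K = (17/ϵ)^{1/3}

Let ϵ > 0 be given. For m ≥ 1, |17/m^3 − 0| = 17/m^3.
17/m^3 < ϵ ⇔ m^3 > 17/ϵ ⇔ m > (17/ϵ)^{1/3}.
Take K = (17/ϵ)^{1/3}. Then m > K implies 17/m^3 < ϵ.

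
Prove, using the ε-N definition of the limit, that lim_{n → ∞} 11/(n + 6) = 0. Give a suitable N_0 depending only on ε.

N_0 = 11/ε

Fix ε > 0. For n ≥ 1, |11/(n + 6) − 0| = 11/(n + 6) ≤ 11/n.
We need 11/n < ε, i.e. n > 11/ε.
Take N_0 = 11/ε. If n > N_0 then |11/(n + 6)| ≤ 11/n < ε.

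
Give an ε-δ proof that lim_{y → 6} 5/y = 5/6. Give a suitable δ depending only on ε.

δ = min(3, (18/5)ε)

Fix ε > 0. We seek δ > 0 such that 0 < |y − 6| < δ implies |5/y − (5/6)| < ε.
|5/y − (5/6)| = 5·|6 − y|/(6·|y|) = 5|y − 6|/(6|y|).
Restrict δ ≤ 3. Then |y − 6| < 3 gives |y| > 3, so 6|y| > 18.
Then |5/y − (5/6)| < 5|y − 6|/18, which is < ε when |y − 6| < (18/5)ε.
Take δ = min(3, (18/5)ε). Then 0 < |y − 6| < δ gives both |y − 6| < 3 and |y − 6| < (18/5)ε, so |5/y − (5/6)| < ε.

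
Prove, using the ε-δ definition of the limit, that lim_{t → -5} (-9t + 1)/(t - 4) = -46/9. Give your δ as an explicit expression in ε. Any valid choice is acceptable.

δ = min(9/2, (81/70)ε)

Let ε > 0. We want δ > 0 with 0 < |t + 5| < δ ⇒ |(-9t + 1)/(t - 4) + 46/9| < ε.
Combining over a common denominator, (-9t + 1)/(t - 4) + 46/9 = [(-9t + 1)·(-9) − 46·(t - 4)] / [(-9)·(t - 4)] = 35(t + 5) / ((-9)(t - 4)).
So |(-9t + 1)/(t - 4) + 46/9| = 35|t + 5| / (9·|t − 4|).
Require δ ≤ 9/2, so |t − 4| ≥ |-9| − |t + 5| > 9 − 9/2 = 9/2.
Hence |(-9t + 1)/(t - 4) + 46/9| < 35|t + 5|/(9·(9/2)) = (70/81)|t + 5|, which is < ε once |t + 5| < (81/70)ε.
Take δ = min(9/2, (81/70)ε). Then 0 < |t + 5| < δ forces both bounds, so |(-9t + 1)/(t - 4) + 46/9| < ε.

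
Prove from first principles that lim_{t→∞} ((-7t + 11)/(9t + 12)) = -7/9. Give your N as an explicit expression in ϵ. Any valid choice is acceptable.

Fix ϵ > 0. We seek N > 0 such that t > N implies |(-7t + 11)/(9t + 12) + 7/9| < ϵ.
(-7t + 11)/(9t + 12) + 7/9 = (9(-7t + 11) − (-7)(9t + 12)) / (9(9t + 12)) = 183/(9(9t + 12)).
For t > 0 we have 9t + 12 > 9t, so |(-7t + 11)/(9t + 12) + 7/9| = 183/(9(9t + 12)) < 183/(9·9t) = (61/27)/t.
Thus |(-7t + 11)/(9t + 12) + 7/9| < ϵ whenever t > (61/27)/ϵ.
Take N = (61/27)/ϵ. If t > N then |(-7t + 11)/(9t + 12) + 7/9| < (61/27)/t < ϵ.

N = (61/27)/ϵ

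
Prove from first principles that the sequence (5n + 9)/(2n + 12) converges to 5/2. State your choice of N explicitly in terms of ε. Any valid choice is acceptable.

Let ε > 0. For n ≥ 1, |(5n + 9)/(2n + 12) − (5/2)| = |-42|/(2(2n + 12)) = 42/(2(2n + 12)).
Since 2n + 12 ≥ 2n for n ≥ 1, this is ≤ 42/(2·2n) = (21/2)/n.
So |(5n + 9)/(2n + 12) − (5/2)| < ε whenever n > (21/2)/ε.
Take N = (21/2)/ε. If n > N then |(5n + 9)/(2n + 12) − (5/2)| ≤ (21/2)/n < ε.

N = (21/2)/ε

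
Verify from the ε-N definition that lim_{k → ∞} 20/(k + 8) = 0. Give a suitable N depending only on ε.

N = 20/ε

Let ε > 0. For k ≥ 1, |20/(k + 8) − 0| = 20/(k + 8) ≤ 20/k.
We need 20/k < ε, i.e. k > 20/ε.
Take N = 20/ε. If k > N then |20/(k + 8)| ≤ 20/k < ε.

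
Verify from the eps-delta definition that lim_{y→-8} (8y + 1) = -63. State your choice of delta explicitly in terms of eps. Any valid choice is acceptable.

delta = eps/8

Let eps > 0. We need delta > 0 so that 0 < |y + 8| < delta implies |(8y + 1) + 63| < eps.
Since (8y + 1) + 63 = 8(y + 8), we have |(8y + 1) + 63| = 8|y + 8|.
So 8|y + 8| < eps exactly when |y + 8| < eps/8.
Choosing delta = eps/8 gives |(8y + 1) + 63| = 8|y + 8| < eps whenever |y + 8| < delta.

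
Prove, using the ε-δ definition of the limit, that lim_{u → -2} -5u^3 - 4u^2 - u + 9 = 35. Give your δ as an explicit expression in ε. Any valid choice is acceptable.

Let ε > 0. We want δ > 0 such that 0 < |u + 2| < δ implies |(-5u^3 - 4u^2 - u + 9) − 35| < ε.
(-5u^3 - 4u^2 - u + 9) − 35 = -5u^3 - 4u^2 - u - 26 = (u + 2)(-5u^2 + 6u - 13).
So |(-5u^3 - 4u^2 - u + 9) − 35| = |u + 2|·|-5u^2 + 6u - 13|.
Assume first that |u + 2| < 2, so |u| < 4. Then |-5u^2 + 6u - 13| ≤ 5·4^2 + 6·4 + 13 = 117.
Hence |(-5u^3 - 4u^2 - u + 9) − 35| ≤ 117|u + 2| < ε provided |u + 2| < ε/117.
Choosing δ = min(2, ε/117) ensures both conditions, hence |(-5u^3 - 4u^2 - u + 9) − 35| < ε.

δ = min(2, ε/117)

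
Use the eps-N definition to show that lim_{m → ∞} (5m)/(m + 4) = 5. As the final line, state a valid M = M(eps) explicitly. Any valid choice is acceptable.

M = 20/eps

Let eps > 0. For m ≥ 1, |(5m)/(m + 4) − 5| = |-20|/((m + 4)) = 20/((m + 4)).
Since m + 4 ≥ m for m ≥ 1, this is ≤ 20/(m) = 20/m.
So |(5m)/(m + 4) − 5| < eps whenever m > 20/eps.
Take M = 20/eps. If m > M then |(5m)/(m + 4) − 5| ≤ 20/m < eps.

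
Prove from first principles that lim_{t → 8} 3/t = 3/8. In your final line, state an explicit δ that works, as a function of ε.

δ = min(4, (32/3)ε)

Let ε > 0. We seek δ > 0 such that 0 < |t − 8| < δ implies |3/t − (3/8)| < ε.
|3/t − (3/8)| = 3·|8 − t|/(8·|t|) = 3|t − 8|/(8|t|).
Require δ ≤ 4 so that |t| > 8 − 4 = 4, hence 8|t| > 32.
Then |3/t − (3/8)| < 3|t − 8|/32, which is < ε when |t − 8| < (32/3)ε.
Take δ = min(4, (32/3)ε). Then 0 < |t − 8| < δ gives both |t − 8| < 4 and |t − 8| < (32/3)ε, so |3/t − (3/8)| < ε.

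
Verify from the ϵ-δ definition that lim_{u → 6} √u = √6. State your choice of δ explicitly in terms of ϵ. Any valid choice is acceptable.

δ = min(6, √6·ϵ)

Fix ϵ > 0. We want δ > 0 such that 0 < |u − 6| < δ implies |√u − √6| < ϵ.
Multiplying by the conjugate, |√u − √6| = |u − 6|/(√u + √6).
Restrict δ ≤ 6 so that |u − 6| < 6 forces u > 0, and then √u + √6 > √6.
Hence |√u − √6| < |u − 6|/√6, which is < ϵ once |u − 6| < √6·ϵ.
Take δ = min(6, √6·ϵ). If 0 < |u − 6| < δ then u > 0 and |√u − √6| < |u − 6|/√6 < ϵ.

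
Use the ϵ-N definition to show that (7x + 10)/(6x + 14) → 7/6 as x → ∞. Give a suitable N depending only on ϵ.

N = (19/18)/ϵ

Suppose ϵ > 0. We seek N > 0 such that x > N implies |(7x + 10)/(6x + 14) − (7/6)| < ϵ.
(7x + 10)/(6x + 14) − (7/6) = (6(7x + 10) − 7(6x + 14)) / (6(6x + 14)) = -38/(6(6x + 14)).
For x > 0 we have 6x + 14 > 6x, so |(7x + 10)/(6x + 14) − (7/6)| = 38/(6(6x + 14)) < 38/(6·6x) = (19/18)/x.
Thus |(7x + 10)/(6x + 14) − (7/6)| < ϵ whenever x > (19/18)/ϵ.
Take N = (19/18)/ϵ. If x > N then |(7x + 10)/(6x + 14) − (7/6)| < (19/18)/x < ϵ.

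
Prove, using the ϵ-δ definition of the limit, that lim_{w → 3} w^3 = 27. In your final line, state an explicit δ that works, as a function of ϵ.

δ = min(1, ϵ/37)

Let ϵ > 0 be given. We seek δ > 0 with 0 < |w − 3| < δ ⇒ |w^3 − 27| < ϵ.
Factor: w^3 − 27 = (w − 3)(w^2 + 3w + 9), so |w^3 − 27| = |w − 3|·|w^2 + 3w + 9|.
Restrict δ ≤ 1. Then |w − 3| < 1 gives |w| < 4, so by the triangle inequality |w^2 + 3w + 9| ≤ 4^2 + 3·4 + 9 = 37.
Hence |w^3 − 27| ≤ 37|w − 3|, which is < ϵ once |w − 3| < ϵ/37.
Take δ = min(1, ϵ/37). If 0 < |w − 3| < δ then both bounds hold and |w^3 − 27| ≤ 37|w − 3| < 37·(ϵ/37) = ϵ.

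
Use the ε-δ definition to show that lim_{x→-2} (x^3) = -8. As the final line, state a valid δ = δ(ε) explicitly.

δ = min(1, ε/19)

Fix ε > 0. We seek δ > 0 with 0 < |x + 2| < δ ⇒ |x^3 + 8| < ε.
Factor: x^3 + 8 = (x + 2)(x^2 - 2x + 4), so |x^3 + 8| = |x + 2|·|x^2 - 2x + 4|.
Restrict δ ≤ 1. Then |x + 2| < 1 gives |x| < 3, so by the triangle inequality |x^2 - 2x + 4| ≤ 3^2 + 2·3 + 4 = 19.
Hence |x^3 + 8| ≤ 19|x + 2|, which is < ε once |x + 2| < ε/19.
Take δ = min(1, ε/19). If 0 < |x + 2| < δ then both bounds hold and |x^3 + 8| ≤ 19|x + 2| < 19·(ε/19) = ε.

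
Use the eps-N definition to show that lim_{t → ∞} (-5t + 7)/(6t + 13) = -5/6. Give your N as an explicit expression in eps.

Suppose eps > 0. We seek N > 0 such that t > N implies |(-5t + 7)/(6t + 13) + 5/6| < eps.
(-5t + 7)/(6t + 13) + 5/6 = (6(-5t + 7) − (-5)(6t + 13)) / (6(6t + 13)) = 107/(6(6t + 13)).
For t > 0 we have 6t + 13 > 6t, so |(-5t + 7)/(6t + 13) + 5/6| = 107/(6(6t + 13)) < 107/(6·6t) = (107/36)/t.
Thus |(-5t + 7)/(6t + 13) + 5/6| < eps whenever t > (107/36)/eps.
Take N = (107/36)/eps. If t > N then |(-5t + 7)/(6t + 13) + 5/6| < (107/36)/t < eps.

N = (107/36)/eps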